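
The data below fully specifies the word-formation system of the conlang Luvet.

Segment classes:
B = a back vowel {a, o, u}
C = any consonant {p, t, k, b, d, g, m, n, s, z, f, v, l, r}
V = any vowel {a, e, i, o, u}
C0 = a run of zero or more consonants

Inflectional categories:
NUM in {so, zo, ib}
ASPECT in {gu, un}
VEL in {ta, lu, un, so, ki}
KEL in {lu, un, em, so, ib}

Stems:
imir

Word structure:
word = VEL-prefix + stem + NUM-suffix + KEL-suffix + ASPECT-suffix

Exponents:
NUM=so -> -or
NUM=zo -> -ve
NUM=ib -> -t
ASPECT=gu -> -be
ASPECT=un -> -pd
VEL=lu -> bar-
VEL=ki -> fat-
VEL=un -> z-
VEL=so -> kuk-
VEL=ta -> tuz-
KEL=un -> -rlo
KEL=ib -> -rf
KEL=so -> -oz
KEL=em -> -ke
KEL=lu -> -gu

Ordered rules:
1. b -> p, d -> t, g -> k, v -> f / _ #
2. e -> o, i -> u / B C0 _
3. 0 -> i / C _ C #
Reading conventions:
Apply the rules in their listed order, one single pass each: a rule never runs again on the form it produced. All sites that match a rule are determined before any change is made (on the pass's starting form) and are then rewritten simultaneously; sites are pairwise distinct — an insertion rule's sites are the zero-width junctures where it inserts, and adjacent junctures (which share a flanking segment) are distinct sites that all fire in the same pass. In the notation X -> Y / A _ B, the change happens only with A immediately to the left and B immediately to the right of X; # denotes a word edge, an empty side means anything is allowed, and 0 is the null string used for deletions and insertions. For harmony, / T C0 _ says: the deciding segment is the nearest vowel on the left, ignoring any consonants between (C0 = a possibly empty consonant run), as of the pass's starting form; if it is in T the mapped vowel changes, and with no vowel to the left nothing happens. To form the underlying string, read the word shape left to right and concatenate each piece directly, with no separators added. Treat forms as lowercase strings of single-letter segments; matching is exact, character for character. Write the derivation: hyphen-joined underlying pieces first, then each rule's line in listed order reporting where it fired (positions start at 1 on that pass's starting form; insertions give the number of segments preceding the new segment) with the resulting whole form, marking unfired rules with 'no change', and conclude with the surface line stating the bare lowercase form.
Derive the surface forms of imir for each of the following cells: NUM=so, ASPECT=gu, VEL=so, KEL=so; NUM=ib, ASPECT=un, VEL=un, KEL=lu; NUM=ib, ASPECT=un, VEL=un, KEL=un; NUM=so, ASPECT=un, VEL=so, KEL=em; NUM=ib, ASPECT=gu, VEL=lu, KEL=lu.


cell NUM=so, ASPECT=gu, VEL=so, KEL=so:
underlying: kuk-imir-or-oz-be
1. b -> p, d -> t, g -> k, v -> f / _ #: no change
2. e -> o, i -> u / B C0 _: fires at position(s) 4, 13: kukumirorozbo
3. 0 -> i / C _ C #: no change
surface: kukumirorozbo

cell NUM=ib, ASPECT=un, VEL=un, KEL=lu:
underlying: z-imir-t-gu-pd
1. b -> p, d -> t, g -> k, v -> f / _ #: fires at position(s) 10: zimirtgupt
2. e -> o, i -> u / B C0 _: no change
3. 0 -> i / C _ C #: inserts after position(s) 9: zimirtgupit
surface: zimirtgupit

cell NUM=ib, ASPECT=un, VEL=un, KEL=un:
underlying: z-imir-t-rlo-pd
1. b -> p, d -> t, g -> k, v -> f / _ #: fires at position(s) 11: zimirtrlopt
2. e -> o, i -> u / B C0 _: no change
3. 0 -> i / C _ C #: inserts after position(s) 10: zimirtrlopit
surface: zimirtrlopit

cell NUM=so, ASPECT=un, VEL=so, KEL=em:
underlying: kuk-imir-or-ke-pd
1. b -> p, d -> t, g -> k, v -> f / _ #: fires at position(s) 13: kukimirorkept
2. e -> o, i -> u / B C0 _: fires at position(s) 4, 11: kukumirorkopt
3. 0 -> i / C _ C #: inserts after position(s) 12: kukumirorkopit
surface: kukumirorkopit

cell NUM=ib, ASPECT=gu, VEL=lu, KEL=lu:
underlying: bar-imir-t-gu-be
1. b -> p, d -> t, g -> k, v -> f / _ #: no change
2. e -> o, i -> u / B C0 _: fires at position(s) 4, 12: barumirtgubo
3. 0 -> i / C _ C #: no change
surface: barumirtgubo


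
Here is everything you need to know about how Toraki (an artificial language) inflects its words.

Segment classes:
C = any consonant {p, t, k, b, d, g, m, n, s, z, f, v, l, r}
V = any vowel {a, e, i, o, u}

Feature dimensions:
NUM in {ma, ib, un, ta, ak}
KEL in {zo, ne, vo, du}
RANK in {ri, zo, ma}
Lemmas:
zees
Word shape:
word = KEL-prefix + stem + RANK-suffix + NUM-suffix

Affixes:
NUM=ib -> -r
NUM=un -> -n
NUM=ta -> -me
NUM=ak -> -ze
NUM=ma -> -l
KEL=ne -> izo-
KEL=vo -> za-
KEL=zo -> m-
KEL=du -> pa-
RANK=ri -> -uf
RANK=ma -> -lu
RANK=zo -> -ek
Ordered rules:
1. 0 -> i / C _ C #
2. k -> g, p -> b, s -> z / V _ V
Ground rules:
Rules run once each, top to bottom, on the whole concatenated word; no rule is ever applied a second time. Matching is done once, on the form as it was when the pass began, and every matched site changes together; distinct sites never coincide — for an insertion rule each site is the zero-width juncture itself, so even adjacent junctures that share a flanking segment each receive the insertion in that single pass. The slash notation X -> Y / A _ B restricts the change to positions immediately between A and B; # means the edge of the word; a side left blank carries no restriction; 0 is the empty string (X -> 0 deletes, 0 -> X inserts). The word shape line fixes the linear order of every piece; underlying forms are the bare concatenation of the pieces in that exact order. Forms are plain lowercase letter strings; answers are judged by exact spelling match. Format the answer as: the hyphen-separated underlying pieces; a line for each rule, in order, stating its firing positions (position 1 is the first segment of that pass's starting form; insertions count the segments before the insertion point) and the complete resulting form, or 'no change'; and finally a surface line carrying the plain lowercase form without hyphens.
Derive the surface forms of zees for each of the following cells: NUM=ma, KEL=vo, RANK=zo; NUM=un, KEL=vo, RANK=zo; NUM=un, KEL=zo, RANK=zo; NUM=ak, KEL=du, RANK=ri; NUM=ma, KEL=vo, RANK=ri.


cell NUM=ma, KEL=vo, RANK=zo:
underlying: za-zees-ek-l
1. 0 -> i / C _ C #: inserts after position(s) 8: zazeesekil
2. k -> g, p -> b, s -> z / V _ V: fires at position(s) 6, 8: zazeezegil
surface: zazeezegil

cell NUM=un, KEL=vo, RANK=zo:
underlying: za-zees-ek-n
1. 0 -> i / C _ C #: inserts after position(s) 8: zazeesekin
2. k -> g, p -> b, s -> z / V _ V: fires at position(s) 6, 8: zazeezegin
surface: zazeezegin

cell NUM=un, KEL=zo, RANK=zo:
underlying: m-zees-ek-n
1. 0 -> i / C _ C #: inserts after position(s) 7: mzeesekin
2. k -> g, p -> b, s -> z / V _ V: fires at position(s) 5, 7: mzeezegin
surface: mzeezegin

cell NUM=ak, KEL=du, RANK=ri:
underlying: pa-zees-uf-ze
1. 0 -> i / C _ C #: no change
2. k -> g, p -> b, s -> z / V _ V: fires at position(s) 6: pazeezufze
surface: pazeezufze

cell NUM=ma, KEL=vo, RANK=ri:
underlying: za-zees-uf-l
1. 0 -> i / C _ C #: inserts after position(s) 8: zazeesufil
2. k -> g, p -> b, s -> z / V _ V: fires at position(s) 6: zazeezufil
surface: zazeezufil


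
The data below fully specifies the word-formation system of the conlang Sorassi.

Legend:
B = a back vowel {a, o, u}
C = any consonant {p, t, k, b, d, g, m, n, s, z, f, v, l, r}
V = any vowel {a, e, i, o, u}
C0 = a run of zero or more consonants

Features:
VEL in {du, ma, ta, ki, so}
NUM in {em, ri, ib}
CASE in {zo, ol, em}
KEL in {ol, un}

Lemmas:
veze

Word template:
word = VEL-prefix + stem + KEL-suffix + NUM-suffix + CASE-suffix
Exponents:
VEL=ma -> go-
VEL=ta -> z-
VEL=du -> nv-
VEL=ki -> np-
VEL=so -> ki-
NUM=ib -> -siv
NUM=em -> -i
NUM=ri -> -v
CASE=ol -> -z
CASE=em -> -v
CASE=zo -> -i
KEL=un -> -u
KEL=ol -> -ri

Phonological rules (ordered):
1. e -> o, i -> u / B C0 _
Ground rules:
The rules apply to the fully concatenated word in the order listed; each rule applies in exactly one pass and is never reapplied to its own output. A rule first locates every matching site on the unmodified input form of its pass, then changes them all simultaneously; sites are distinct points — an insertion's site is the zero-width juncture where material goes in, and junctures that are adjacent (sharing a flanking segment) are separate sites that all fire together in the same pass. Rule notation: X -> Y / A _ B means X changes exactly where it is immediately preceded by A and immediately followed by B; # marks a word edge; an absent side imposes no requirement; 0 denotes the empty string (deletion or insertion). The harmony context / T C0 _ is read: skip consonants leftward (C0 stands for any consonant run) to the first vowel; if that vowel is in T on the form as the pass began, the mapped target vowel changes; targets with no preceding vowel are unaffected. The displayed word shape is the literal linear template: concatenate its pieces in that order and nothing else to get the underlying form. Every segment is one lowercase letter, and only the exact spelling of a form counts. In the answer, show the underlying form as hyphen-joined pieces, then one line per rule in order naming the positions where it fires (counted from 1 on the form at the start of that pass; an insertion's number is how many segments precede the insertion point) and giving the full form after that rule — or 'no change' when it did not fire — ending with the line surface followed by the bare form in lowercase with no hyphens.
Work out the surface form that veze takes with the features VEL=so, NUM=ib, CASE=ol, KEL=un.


underlying: ki-veze-u-siv-z
1. e -> o, i -> u / B C0 _: fires at position(s) 9: kivezeusuvz
surface: kivezeusuvz


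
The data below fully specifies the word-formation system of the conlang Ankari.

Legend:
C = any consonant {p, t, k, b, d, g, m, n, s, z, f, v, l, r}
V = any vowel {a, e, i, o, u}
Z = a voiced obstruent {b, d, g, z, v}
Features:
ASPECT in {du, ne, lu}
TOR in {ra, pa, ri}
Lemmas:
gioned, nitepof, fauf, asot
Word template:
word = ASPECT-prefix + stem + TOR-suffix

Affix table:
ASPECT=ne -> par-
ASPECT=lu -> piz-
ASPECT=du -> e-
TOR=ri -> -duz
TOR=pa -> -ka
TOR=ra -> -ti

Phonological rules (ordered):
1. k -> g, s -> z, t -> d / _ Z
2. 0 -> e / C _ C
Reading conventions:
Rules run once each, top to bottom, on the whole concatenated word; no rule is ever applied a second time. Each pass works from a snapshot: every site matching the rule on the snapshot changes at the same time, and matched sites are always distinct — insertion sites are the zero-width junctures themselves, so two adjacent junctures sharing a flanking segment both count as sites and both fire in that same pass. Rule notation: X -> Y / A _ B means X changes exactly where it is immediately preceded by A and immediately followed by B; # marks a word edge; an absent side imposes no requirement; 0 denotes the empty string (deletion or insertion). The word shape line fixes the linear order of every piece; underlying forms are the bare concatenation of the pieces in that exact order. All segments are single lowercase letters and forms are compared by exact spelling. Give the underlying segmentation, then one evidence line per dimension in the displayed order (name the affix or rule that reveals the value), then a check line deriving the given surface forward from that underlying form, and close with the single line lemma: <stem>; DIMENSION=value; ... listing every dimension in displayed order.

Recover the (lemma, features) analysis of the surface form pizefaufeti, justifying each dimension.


underlying: piz-fauf-ti
ASPECT=lu - signalled by the affix piz-
TOR=ra - signalled by the affix -ti
check: pizfaufti -> pizfaufti -> pizefaufeti
lemma: fauf; ASPECT=lu; TOR=ra


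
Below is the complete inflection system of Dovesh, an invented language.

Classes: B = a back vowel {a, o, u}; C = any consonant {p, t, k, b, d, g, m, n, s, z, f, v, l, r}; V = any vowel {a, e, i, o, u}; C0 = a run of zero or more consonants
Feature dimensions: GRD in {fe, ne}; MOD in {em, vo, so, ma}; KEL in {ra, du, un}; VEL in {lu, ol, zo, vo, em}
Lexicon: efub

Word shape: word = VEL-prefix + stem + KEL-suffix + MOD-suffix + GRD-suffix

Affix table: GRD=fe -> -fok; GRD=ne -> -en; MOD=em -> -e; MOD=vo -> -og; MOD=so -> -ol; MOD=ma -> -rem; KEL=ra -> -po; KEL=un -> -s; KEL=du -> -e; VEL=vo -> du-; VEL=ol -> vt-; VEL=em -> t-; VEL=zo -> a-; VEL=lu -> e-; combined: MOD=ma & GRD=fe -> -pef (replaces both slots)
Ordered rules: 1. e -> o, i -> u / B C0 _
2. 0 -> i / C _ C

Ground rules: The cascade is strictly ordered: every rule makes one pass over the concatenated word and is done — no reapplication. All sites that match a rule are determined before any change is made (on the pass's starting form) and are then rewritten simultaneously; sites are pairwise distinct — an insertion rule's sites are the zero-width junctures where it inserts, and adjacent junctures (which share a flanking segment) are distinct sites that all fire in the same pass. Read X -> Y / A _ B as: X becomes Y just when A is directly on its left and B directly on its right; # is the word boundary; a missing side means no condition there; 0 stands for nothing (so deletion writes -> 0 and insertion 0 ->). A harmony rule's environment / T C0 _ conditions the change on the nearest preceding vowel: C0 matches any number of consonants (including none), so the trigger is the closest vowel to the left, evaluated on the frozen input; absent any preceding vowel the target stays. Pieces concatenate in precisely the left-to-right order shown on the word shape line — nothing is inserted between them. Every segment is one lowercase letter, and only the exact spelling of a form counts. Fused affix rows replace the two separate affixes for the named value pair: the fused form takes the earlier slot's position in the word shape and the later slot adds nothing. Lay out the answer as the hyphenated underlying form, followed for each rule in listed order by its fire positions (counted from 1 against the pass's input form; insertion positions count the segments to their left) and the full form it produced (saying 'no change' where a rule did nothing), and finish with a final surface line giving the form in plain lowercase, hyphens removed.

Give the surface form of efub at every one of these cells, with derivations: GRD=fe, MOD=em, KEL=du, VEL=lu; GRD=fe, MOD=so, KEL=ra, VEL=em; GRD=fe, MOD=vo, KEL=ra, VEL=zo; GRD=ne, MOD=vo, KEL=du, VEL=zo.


cell GRD=fe, MOD=em, KEL=du, VEL=lu:
underlying: e-efub-e-e-fok
1. e -> o, i -> u / B C0 _: fires at position(s) 6: eefuboefok
2. 0 -> i / C _ C: no change
surface: eefuboefok

cell GRD=fe, MOD=so, KEL=ra, VEL=em:
underlying: t-efub-po-ol-fok
1. e -> o, i -> u / B C0 _: no change
2. 0 -> i / C _ C: inserts after position(s) 5, 9: tefubipoolifok
surface: tefubipoolifok

cell GRD=fe, MOD=vo, KEL=ra, VEL=zo:
underlying: a-efub-po-og-fok
1. e -> o, i -> u / B C0 _: fires at position(s) 2: aofubpoogfok
2. 0 -> i / C _ C: inserts after position(s) 5, 9: aofubipoogifok
surface: aofubipoogifok

cell GRD=ne, MOD=vo, KEL=du, VEL=zo:
underlying: a-efub-e-og-en
1. e -> o, i -> u / B C0 _: fires at position(s) 2, 6, 9: aofuboogon
2. 0 -> i / C _ C: no change
surface: aofuboogon


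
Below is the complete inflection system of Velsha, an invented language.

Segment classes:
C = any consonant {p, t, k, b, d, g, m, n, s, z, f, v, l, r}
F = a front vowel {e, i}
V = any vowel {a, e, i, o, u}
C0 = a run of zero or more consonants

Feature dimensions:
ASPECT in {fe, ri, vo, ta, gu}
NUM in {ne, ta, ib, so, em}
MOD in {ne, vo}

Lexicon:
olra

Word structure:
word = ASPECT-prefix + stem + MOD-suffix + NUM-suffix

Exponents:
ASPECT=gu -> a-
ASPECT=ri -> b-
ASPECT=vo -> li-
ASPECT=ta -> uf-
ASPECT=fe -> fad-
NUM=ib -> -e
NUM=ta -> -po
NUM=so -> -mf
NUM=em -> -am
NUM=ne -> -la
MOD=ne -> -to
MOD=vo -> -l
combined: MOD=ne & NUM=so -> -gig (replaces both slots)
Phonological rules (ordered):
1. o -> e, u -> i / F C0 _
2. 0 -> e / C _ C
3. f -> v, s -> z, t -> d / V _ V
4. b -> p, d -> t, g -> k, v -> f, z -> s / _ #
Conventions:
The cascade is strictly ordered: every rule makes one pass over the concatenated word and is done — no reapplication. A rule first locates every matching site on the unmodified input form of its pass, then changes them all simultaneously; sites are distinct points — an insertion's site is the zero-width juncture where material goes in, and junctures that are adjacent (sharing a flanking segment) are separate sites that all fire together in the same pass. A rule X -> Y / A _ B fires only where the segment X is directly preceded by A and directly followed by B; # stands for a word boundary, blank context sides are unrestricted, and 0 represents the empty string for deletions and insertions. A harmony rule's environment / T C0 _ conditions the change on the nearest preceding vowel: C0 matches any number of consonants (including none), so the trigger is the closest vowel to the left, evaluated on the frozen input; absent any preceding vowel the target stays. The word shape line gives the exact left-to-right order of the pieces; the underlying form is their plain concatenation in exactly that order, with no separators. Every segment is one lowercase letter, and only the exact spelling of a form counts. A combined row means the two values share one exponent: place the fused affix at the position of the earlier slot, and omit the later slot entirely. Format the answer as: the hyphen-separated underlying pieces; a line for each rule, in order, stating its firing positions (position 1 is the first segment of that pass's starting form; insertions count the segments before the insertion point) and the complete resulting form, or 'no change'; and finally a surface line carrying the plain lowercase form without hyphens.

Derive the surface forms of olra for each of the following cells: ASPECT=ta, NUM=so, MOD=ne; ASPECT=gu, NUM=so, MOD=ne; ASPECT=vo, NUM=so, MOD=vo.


cell ASPECT=ta, NUM=so, MOD=ne:
underlying: uf-olra-gig
1. o -> e, u -> i / F C0 _: no change
2. 0 -> e / C _ C: inserts after position(s) 4: ufoleragig
3. f -> v, s -> z, t -> d / V _ V: fires at position(s) 2: uvoleragig
4. b -> p, d -> t, g -> k, v -> f, z -> s / _ #: fires at position(s) 10: uvoleragik
surface: uvoleragik

cell ASPECT=gu, NUM=so, MOD=ne:
underlying: a-olra-gig
1. o -> e, u -> i / F C0 _: no change
2. 0 -> e / C _ C: inserts after position(s) 3: aoleragig
3. f -> v, s -> z, t -> d / V _ V: no change
4. b -> p, d -> t, g -> k, v -> f, z -> s / _ #: fires at position(s) 9: aoleragik
surface: aoleragik

cell ASPECT=vo, NUM=so, MOD=vo:
underlying: li-olra-l-mf
1. o -> e, u -> i / F C0 _: fires at position(s) 3: lielralmf
2. 0 -> e / C _ C: inserts after position(s) 4, 7, 8: lieleralemef
3. f -> v, s -> z, t -> d / V _ V: no change
4. b -> p, d -> t, g -> k, v -> f, z -> s / _ #: no change
surface: lieleralemef


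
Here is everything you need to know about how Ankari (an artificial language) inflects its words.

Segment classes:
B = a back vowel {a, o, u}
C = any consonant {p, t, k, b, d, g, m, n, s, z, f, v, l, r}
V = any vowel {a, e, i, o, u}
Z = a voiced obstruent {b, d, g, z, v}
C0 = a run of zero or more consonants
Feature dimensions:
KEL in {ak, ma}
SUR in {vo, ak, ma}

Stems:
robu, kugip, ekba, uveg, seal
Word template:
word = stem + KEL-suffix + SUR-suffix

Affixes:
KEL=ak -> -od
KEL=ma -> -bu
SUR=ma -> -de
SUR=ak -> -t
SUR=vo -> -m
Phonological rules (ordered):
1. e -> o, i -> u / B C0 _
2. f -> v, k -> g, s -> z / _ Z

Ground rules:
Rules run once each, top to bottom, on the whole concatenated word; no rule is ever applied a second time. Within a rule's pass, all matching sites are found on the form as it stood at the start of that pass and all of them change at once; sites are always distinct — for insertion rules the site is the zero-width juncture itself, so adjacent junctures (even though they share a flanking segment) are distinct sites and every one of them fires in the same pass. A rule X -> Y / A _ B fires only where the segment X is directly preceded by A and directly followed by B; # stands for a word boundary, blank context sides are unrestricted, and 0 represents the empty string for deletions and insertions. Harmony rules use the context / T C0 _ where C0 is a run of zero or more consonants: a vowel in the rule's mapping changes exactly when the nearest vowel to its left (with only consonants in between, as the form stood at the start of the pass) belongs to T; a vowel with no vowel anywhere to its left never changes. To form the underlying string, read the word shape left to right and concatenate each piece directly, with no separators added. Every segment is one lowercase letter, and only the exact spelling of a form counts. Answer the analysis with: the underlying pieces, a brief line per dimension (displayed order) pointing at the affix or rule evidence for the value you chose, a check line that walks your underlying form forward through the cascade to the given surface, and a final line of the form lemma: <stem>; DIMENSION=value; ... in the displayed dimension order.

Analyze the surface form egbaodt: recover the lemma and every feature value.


underlying: ekba-od-t
KEL=ak - signalled by the affix -od
SUR=ak - signalled by the affix -t
check: ekbaodt -> ekbaodt -> egbaodt
lemma: ekba; KEL=ak; SUR=ak


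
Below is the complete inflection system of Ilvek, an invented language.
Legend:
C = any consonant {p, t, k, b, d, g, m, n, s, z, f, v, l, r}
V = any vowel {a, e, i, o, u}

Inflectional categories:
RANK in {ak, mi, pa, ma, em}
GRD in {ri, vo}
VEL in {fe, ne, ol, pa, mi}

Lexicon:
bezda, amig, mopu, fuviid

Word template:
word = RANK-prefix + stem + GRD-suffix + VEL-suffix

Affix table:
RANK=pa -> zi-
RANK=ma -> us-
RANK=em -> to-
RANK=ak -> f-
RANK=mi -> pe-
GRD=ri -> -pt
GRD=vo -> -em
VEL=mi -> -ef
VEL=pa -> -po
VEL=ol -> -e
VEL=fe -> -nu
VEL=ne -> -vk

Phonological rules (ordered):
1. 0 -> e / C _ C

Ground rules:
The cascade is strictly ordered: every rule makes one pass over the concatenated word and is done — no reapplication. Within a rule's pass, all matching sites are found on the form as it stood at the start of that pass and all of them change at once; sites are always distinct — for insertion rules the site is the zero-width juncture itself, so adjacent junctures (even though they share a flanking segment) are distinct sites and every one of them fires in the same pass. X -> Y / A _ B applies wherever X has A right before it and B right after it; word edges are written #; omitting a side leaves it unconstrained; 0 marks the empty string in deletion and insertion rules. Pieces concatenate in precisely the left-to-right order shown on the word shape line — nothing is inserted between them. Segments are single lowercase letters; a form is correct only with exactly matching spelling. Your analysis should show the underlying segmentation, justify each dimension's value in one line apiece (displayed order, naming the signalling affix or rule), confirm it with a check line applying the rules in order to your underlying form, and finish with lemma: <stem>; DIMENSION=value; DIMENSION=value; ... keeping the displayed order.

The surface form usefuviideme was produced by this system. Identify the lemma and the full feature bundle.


underlying: us-fuviid-em-e
RANK=ma - signalled by the affix us-
GRD=vo - signalled by the affix -em
VEL=ol - signalled by the affix -e
check: usfuviideme -> usefuviideme
lemma: fuviid; RANK=ma; GRD=vo; VEL=ol


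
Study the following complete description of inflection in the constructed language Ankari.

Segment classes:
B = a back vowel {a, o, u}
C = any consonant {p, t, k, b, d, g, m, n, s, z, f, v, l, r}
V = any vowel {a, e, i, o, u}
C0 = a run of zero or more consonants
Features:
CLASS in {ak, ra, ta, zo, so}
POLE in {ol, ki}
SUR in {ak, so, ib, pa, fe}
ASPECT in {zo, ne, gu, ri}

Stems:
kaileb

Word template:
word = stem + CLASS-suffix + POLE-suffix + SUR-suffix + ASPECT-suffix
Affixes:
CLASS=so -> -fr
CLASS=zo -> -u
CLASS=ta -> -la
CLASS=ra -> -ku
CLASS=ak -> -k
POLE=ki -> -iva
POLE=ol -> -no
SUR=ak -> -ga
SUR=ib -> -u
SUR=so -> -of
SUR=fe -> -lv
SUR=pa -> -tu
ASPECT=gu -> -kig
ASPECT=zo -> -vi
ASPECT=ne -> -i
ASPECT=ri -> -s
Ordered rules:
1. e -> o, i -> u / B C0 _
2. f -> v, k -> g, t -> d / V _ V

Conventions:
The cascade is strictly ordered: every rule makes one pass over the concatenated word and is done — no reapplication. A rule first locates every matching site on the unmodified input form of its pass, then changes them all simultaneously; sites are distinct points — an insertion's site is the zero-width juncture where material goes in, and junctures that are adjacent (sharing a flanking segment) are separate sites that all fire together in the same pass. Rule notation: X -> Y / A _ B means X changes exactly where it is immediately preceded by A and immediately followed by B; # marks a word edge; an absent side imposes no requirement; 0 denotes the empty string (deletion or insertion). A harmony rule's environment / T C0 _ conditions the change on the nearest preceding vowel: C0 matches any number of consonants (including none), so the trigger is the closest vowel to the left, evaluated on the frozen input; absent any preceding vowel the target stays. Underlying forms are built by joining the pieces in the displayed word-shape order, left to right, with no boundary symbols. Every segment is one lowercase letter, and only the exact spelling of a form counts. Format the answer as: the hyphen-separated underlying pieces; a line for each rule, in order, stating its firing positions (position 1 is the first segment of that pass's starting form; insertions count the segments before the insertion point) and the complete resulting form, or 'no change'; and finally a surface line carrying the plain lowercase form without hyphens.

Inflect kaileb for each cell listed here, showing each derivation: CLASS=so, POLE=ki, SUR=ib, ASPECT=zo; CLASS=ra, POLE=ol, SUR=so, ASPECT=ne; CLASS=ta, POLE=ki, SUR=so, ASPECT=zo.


cell CLASS=so, POLE=ki, SUR=ib, ASPECT=zo:
underlying: kaileb-fr-iva-u-vi
1. e -> o, i -> u / B C0 _: fires at position(s) 3, 14: kaulebfrivauvu
2. f -> v, k -> g, t -> d / V _ V: no change
surface: kaulebfrivauvu

cell CLASS=ra, POLE=ol, SUR=so, ASPECT=ne:
underlying: kaileb-ku-no-of-i
1. e -> o, i -> u / B C0 _: fires at position(s) 3, 13: kaulebkunoofu
2. f -> v, k -> g, t -> d / V _ V: fires at position(s) 12: kaulebkunoovu
surface: kaulebkunoovu

cell CLASS=ta, POLE=ki, SUR=so, ASPECT=zo:
underlying: kaileb-la-iva-of-vi
1. e -> o, i -> u / B C0 _: fires at position(s) 3, 9, 15: kauleblauvaofvu
2. f -> v, k -> g, t -> d / V _ V: no change
surface: kauleblauvaofvu


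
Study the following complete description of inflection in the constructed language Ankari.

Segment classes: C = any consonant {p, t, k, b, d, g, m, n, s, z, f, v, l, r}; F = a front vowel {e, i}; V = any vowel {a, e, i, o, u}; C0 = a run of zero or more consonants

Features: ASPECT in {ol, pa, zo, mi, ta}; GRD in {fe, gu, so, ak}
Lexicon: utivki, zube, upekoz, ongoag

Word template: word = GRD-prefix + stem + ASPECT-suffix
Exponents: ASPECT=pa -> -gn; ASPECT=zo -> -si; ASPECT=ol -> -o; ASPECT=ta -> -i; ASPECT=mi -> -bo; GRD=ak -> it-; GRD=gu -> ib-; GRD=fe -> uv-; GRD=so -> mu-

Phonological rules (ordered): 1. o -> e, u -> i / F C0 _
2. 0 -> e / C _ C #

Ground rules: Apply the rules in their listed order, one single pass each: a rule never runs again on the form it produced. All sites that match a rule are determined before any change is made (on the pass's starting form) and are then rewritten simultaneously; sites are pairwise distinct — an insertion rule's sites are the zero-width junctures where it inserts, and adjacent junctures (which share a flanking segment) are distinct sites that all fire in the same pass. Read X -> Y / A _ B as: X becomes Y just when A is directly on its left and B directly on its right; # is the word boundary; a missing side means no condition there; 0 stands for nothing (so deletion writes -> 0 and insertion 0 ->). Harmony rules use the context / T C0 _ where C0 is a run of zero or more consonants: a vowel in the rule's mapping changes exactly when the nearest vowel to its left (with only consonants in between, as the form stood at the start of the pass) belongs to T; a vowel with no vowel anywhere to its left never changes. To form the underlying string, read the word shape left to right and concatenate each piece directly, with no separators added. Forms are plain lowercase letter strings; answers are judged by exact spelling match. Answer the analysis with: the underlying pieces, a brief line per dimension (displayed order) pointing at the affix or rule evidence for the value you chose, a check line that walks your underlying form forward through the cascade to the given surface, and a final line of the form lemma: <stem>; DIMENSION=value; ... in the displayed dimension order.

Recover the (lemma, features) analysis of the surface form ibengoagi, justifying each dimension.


underlying: ib-ongoag-i
ASPECT=ta - signalled by the affix -i
GRD=gu - signalled by the affix ib-
check: ibongoagi -> ibengoagi -> ibengoagi
lemma: ongoag; ASPECT=ta; GRD=gu


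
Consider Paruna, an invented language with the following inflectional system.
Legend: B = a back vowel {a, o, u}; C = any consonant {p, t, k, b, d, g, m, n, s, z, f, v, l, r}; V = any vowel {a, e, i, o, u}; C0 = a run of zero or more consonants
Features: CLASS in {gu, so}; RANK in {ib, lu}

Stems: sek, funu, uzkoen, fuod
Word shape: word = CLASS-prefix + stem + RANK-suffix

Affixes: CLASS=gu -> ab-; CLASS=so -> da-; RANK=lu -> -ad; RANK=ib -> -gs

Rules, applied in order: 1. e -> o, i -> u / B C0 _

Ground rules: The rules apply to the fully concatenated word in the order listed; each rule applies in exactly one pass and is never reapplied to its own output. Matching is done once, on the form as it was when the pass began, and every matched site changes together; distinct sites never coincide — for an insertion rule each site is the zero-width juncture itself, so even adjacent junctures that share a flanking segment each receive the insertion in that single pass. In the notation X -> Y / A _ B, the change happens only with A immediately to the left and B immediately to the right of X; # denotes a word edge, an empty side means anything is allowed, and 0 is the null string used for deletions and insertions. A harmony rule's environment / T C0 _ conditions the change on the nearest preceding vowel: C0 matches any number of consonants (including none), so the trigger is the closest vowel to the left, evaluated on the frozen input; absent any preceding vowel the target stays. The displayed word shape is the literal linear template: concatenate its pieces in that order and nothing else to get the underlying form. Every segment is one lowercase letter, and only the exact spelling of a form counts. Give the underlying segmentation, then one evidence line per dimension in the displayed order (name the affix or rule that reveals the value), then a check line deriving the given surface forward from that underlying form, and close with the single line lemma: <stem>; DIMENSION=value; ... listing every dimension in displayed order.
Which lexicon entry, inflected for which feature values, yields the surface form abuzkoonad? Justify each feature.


underlying: ab-uzkoen-ad
CLASS=gu - signalled by the affix ab-
RANK=lu - signalled by the affix -ad
check: abuzkoenad -> abuzkoonad
lemma: uzkoen; CLASS=gu; RANK=lu


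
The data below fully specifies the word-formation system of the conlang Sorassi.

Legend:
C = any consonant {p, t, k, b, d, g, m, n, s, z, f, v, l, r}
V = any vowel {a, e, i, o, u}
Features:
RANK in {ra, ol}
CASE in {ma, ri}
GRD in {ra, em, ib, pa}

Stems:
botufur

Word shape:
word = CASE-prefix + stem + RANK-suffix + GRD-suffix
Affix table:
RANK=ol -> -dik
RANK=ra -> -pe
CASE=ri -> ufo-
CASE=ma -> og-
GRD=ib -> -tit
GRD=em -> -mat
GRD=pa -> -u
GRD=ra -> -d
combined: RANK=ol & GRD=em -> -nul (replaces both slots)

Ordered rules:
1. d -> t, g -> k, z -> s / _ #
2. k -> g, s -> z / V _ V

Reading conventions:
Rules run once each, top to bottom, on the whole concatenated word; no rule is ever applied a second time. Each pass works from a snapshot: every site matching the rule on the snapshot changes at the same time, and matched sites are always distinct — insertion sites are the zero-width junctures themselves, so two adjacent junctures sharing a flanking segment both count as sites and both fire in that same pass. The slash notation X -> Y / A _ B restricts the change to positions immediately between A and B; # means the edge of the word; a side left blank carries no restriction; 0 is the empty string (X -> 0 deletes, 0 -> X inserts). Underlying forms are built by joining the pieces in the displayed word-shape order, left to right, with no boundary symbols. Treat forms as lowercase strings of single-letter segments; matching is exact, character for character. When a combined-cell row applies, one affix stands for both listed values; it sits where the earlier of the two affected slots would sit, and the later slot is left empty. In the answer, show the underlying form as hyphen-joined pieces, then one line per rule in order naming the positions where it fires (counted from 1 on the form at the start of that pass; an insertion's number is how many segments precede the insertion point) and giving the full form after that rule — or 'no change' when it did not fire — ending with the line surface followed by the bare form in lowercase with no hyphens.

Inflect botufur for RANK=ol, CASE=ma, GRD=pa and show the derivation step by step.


underlying: og-botufur-dik-u
1. d -> t, g -> k, z -> s / _ #: no change
2. k -> g, s -> z / V _ V: fires at position(s) 12: ogbotufurdigu
surface: ogbotufurdigu


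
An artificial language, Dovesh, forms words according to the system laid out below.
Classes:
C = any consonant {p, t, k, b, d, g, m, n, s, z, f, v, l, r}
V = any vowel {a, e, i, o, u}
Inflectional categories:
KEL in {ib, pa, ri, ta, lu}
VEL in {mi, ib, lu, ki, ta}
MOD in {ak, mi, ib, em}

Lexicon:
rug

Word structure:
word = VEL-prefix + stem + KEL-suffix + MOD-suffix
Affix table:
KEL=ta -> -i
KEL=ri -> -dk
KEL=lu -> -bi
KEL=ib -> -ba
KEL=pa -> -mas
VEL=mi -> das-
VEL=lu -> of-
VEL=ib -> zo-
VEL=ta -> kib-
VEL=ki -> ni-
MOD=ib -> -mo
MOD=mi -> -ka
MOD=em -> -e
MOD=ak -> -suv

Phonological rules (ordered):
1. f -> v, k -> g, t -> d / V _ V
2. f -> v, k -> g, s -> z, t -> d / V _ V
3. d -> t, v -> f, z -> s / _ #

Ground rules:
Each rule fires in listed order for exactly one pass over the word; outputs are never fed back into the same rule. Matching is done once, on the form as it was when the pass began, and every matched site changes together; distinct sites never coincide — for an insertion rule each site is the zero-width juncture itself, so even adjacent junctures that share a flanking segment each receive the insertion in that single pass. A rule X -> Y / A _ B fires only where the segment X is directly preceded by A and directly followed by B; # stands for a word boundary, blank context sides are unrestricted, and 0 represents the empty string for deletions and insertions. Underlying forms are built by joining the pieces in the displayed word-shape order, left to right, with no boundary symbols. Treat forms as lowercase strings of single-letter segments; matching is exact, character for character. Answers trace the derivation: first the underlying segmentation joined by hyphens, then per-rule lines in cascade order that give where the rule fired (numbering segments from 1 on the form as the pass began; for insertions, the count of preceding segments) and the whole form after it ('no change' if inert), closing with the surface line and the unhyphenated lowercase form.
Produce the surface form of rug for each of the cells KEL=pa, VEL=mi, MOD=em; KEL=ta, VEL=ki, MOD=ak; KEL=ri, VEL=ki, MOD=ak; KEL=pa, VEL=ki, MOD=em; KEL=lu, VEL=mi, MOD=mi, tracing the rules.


cell KEL=pa, VEL=mi, MOD=em:
underlying: das-rug-mas-e
1. f -> v, k -> g, t -> d / V _ V: no change
2. f -> v, k -> g, s -> z, t -> d / V _ V: fires at position(s) 9: dasrugmaze
3. d -> t, v -> f, z -> s / _ #: no change
surface: dasrugmaze

cell KEL=ta, VEL=ki, MOD=ak:
underlying: ni-rug-i-suv
1. f -> v, k -> g, t -> d / V _ V: no change
2. f -> v, k -> g, s -> z, t -> d / V _ V: fires at position(s) 7: nirugizuv
3. d -> t, v -> f, z -> s / _ #: fires at position(s) 9: nirugizuf
surface: nirugizuf

cell KEL=ri, VEL=ki, MOD=ak:
underlying: ni-rug-dk-suv
1. f -> v, k -> g, t -> d / V _ V: no change
2. f -> v, k -> g, s -> z, t -> d / V _ V: no change
3. d -> t, v -> f, z -> s / _ #: fires at position(s) 10: nirugdksuf
surface: nirugdksuf

cell KEL=pa, VEL=ki, MOD=em:
underlying: ni-rug-mas-e
1. f -> v, k -> g, t -> d / V _ V: no change
2. f -> v, k -> g, s -> z, t -> d / V _ V: fires at position(s) 8: nirugmaze
3. d -> t, v -> f, z -> s / _ #: no change
surface: nirugmaze

cell KEL=lu, VEL=mi, MOD=mi:
underlying: das-rug-bi-ka
1. f -> v, k -> g, t -> d / V _ V: fires at position(s) 9: dasrugbiga
2. f -> v, k -> g, s -> z, t -> d / V _ V: no change
3. d -> t, v -> f, z -> s / _ #: no change
surface: dasrugbiga


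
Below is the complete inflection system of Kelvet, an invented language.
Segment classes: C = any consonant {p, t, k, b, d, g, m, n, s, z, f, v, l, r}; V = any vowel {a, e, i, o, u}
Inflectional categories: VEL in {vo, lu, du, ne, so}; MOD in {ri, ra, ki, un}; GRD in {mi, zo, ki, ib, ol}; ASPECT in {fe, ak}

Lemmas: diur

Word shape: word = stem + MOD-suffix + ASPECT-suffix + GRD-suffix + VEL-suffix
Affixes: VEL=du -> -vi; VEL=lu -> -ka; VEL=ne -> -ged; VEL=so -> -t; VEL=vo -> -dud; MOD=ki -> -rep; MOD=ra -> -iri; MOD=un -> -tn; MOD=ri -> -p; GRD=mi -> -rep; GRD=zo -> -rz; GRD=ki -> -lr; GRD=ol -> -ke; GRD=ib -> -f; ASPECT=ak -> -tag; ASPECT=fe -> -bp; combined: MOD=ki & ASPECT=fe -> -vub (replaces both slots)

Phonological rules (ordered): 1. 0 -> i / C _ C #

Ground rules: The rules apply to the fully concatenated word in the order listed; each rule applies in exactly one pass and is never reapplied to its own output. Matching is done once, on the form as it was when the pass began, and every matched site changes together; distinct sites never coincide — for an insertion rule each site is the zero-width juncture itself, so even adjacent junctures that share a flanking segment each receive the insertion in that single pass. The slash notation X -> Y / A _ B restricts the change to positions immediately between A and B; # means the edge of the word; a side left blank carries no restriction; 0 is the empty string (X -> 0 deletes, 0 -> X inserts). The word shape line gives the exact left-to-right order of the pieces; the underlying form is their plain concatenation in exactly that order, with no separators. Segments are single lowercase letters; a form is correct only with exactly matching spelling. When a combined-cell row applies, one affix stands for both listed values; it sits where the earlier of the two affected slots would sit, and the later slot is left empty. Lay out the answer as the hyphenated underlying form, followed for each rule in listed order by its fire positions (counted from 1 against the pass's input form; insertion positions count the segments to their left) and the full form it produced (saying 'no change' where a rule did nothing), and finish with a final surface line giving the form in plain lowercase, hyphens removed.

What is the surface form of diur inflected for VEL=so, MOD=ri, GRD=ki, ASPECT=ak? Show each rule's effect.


underlying: diur-p-tag-lr-t
1. 0 -> i / C _ C #: inserts after position(s) 10: diurptaglrit
surface: diurptaglrit


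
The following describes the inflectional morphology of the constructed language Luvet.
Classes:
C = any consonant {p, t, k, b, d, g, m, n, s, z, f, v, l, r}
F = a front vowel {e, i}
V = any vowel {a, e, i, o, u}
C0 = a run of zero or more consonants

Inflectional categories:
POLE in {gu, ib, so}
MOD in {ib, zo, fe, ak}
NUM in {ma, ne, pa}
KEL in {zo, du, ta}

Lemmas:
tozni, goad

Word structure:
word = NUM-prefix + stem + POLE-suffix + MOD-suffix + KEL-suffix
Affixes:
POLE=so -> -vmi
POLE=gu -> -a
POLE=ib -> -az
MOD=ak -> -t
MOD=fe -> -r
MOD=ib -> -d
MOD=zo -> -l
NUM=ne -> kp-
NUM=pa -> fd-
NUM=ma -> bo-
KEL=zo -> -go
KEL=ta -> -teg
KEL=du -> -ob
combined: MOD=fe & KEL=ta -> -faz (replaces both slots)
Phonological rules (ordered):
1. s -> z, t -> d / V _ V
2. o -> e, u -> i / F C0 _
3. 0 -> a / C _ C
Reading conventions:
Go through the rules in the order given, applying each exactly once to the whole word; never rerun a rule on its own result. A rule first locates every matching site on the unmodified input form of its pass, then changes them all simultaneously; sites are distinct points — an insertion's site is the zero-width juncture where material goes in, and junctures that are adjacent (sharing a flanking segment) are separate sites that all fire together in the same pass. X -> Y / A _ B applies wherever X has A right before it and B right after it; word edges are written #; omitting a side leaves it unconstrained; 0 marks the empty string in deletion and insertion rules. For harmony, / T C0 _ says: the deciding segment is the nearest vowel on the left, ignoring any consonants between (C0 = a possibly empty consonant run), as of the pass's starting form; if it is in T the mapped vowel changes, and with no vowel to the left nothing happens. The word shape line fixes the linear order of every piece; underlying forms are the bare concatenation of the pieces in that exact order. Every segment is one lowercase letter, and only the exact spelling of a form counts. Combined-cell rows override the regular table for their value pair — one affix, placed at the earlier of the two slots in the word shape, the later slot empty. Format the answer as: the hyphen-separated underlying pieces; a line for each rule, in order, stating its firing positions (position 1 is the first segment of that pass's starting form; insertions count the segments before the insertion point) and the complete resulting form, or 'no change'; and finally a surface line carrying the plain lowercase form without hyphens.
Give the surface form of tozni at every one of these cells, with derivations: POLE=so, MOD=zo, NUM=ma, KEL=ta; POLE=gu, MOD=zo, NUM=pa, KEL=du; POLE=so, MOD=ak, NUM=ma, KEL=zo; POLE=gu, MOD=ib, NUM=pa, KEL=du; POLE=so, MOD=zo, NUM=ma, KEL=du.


cell POLE=so, MOD=zo, NUM=ma, KEL=ta:
underlying: bo-tozni-vmi-l-teg
1. s -> z, t -> d / V _ V: fires at position(s) 3: bodoznivmilteg
2. o -> e, u -> i / F C0 _: no change
3. 0 -> a / C _ C: inserts after position(s) 5, 8, 11: bodozanivamilateg
surface: bodozanivamilateg

cell POLE=gu, MOD=zo, NUM=pa, KEL=du:
underlying: fd-tozni-a-l-ob
1. s -> z, t -> d / V _ V: no change
2. o -> e, u -> i / F C0 _: no change
3. 0 -> a / C _ C: inserts after position(s) 1, 2, 5: fadatozanialob
surface: fadatozanialob

cell POLE=so, MOD=ak, NUM=ma, KEL=zo:
underlying: bo-tozni-vmi-t-go
1. s -> z, t -> d / V _ V: fires at position(s) 3: bodoznivmitgo
2. o -> e, u -> i / F C0 _: fires at position(s) 13: bodoznivmitge
3. 0 -> a / C _ C: inserts after position(s) 5, 8, 11: bodozanivamitage
surface: bodozanivamitage

cell POLE=gu, MOD=ib, NUM=pa, KEL=du:
underlying: fd-tozni-a-d-ob
1. s -> z, t -> d / V _ V: no change
2. o -> e, u -> i / F C0 _: no change
3. 0 -> a / C _ C: inserts after position(s) 1, 2, 5: fadatozaniadob
surface: fadatozaniadob

cell POLE=so, MOD=zo, NUM=ma, KEL=du:
underlying: bo-tozni-vmi-l-ob
1. s -> z, t -> d / V _ V: fires at position(s) 3: bodoznivmilob
2. o -> e, u -> i / F C0 _: fires at position(s) 12: bodoznivmileb
3. 0 -> a / C _ C: inserts after position(s) 5, 8: bodozanivamileb
surface: bodozanivamileb
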